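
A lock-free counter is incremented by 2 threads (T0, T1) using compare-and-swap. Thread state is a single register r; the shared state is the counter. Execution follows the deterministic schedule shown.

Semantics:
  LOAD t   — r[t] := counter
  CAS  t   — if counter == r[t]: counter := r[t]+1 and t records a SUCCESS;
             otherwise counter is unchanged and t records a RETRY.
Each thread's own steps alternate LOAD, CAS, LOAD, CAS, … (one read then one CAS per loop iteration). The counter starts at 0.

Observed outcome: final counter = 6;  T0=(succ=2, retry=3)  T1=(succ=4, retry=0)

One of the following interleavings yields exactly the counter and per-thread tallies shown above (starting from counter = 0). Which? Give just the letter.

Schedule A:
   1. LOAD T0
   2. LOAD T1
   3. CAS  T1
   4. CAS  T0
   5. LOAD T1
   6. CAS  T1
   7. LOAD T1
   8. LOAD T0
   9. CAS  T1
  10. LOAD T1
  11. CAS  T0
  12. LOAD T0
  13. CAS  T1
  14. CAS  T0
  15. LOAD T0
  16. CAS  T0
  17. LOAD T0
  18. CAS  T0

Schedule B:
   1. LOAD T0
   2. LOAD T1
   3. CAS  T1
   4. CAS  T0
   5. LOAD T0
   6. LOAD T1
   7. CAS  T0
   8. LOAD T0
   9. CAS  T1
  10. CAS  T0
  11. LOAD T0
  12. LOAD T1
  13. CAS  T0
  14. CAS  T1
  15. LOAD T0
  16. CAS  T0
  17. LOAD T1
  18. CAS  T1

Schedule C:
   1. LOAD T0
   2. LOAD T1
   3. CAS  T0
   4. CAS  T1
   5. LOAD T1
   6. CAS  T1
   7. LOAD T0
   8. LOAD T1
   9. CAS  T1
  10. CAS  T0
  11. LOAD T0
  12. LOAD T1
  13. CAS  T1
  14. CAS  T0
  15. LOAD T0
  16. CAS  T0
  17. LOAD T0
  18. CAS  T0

Simulating candidate A:
T0 LOAD — after: cnt=0, r=0 — load
T1 LOAD — after: cnt=0, r=0 — load
T1 CAS — after: cnt=1, r=0 — ok
T0 CAS — after: cnt=1, r=0 — retry
T1 LOAD — after: cnt=1, r=1 — load
T1 CAS — after: cnt=2, r=1 — ok
T1 LOAD — after: cnt=2, r=2 — load
T0 LOAD — after: cnt=2, r=2 — load
T1 CAS — after: cnt=3, r=2 — ok
T1 LOAD — after: cnt=3, r=3 — load
T0 CAS — after: cnt=3, r=2 — retry
T0 LOAD — after: cnt=3, r=3 — load
T1 CAS — after: cnt=4, r=3 — ok
T0 CAS — after: cnt=4, r=3 — retry
T0 LOAD — after: cnt=4, r=4 — load
T0 CAS — after: cnt=5, r=4 — ok
T0 LOAD — after: cnt=5, r=5 — load
T0 CAS — after: cnt=6, r=5 — ok

A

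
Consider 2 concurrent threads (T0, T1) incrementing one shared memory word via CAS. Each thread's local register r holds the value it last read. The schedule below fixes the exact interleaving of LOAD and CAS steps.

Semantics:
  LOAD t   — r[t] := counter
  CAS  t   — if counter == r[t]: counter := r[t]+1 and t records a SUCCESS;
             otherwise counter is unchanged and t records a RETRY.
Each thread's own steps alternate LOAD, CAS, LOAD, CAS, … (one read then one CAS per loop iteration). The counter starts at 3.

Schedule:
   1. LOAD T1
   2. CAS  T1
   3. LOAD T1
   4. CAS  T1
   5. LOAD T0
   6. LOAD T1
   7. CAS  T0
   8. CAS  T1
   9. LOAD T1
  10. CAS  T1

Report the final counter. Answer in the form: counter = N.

counter = 7

#1 T1 reads 3
#2 T1 CAS(3→4) writes; counter now 4
#3 T1 reads 4
#4 T1 CAS(4→5) writes; counter now 5
#5 T0 reads 5
#6 T1 reads 5
#7 T0 CAS(5→6) writes; counter now 6
#8 T1 CAS(5→6) fails; counter now 6
#9 T1 reads 6
#10 T1 CAS(6→7) writes; counter now 7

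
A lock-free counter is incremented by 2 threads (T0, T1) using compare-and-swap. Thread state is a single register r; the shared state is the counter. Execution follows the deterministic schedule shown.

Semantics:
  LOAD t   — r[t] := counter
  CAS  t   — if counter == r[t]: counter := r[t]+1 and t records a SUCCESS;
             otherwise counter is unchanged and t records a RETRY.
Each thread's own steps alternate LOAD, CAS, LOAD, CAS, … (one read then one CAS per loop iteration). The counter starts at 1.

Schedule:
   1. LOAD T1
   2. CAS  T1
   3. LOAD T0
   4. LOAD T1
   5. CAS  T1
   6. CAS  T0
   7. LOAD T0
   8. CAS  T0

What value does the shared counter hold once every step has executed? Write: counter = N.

counter = 4

1. LOAD T1 → mem=1 r[T1]=1 [LOAD]
2. CAS T1 → mem=2 r[T1]=1 [OK]
3. LOAD T0 → mem=2 r[T0]=2 [LOAD]
4. LOAD T1 → mem=2 r[T1]=2 [LOAD]
5. CAS T1 → mem=3 r[T1]=2 [OK]
6. CAS T0 → mem=3 r[T0]=2 [RETRY]
7. LOAD T0 → mem=3 r[T0]=3 [LOAD]
8. CAS T0 → mem=4 r[T0]=3 [OK]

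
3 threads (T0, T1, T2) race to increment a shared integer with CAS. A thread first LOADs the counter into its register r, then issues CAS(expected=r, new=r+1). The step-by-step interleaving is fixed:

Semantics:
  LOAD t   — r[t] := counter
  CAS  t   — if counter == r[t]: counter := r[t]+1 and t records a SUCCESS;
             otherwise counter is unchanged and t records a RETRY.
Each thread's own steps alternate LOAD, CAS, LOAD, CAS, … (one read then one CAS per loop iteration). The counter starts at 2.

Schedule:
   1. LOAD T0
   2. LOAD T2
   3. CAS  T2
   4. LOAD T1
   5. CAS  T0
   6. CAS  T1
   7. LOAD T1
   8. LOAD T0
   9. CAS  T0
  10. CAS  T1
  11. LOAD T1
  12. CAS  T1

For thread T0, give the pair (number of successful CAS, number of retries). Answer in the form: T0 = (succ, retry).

T0 = (1, 1)

   1) LOAD T0:  M=2  r_T0=2
   2) LOAD T2:  M=2  r_T2=2
   3) CAS  T2:  M=3  r_T2=2 ✓
   4) LOAD T1:  M=3  r_T1=3
   5) CAS  T0:  M=3  r_T0=2 ✗
   6) CAS  T1:  M=4  r_T1=3 ✓
   7) LOAD T1:  M=4  r_T1=4
   8) LOAD T0:  M=4  r_T0=4
   9) CAS  T0:  M=5  r_T0=4 ✓
  10) CAS  T1:  M=5  r_T1=4 ✗
  11) LOAD T1:  M=5  r_T1=5
  12) CAS  T1:  M=6  r_T1=5 ✓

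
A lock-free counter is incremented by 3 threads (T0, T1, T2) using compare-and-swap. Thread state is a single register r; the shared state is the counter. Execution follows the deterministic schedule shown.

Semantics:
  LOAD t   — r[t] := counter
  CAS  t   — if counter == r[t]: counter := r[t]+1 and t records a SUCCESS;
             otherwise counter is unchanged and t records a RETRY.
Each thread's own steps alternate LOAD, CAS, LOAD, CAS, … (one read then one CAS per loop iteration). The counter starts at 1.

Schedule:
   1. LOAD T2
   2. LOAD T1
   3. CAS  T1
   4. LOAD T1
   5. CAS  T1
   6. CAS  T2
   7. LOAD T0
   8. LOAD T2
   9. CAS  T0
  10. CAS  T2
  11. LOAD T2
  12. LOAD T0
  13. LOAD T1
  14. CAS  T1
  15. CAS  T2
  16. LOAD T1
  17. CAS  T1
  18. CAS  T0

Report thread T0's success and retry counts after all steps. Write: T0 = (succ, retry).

step 1: T2 LOAD ⇒ load; ctr=1 reg=1
step 2: T1 LOAD ⇒ load; ctr=1 reg=1
step 3: T1 CAS ⇒ ok; ctr=2 reg=1
step 4: T1 LOAD ⇒ load; ctr=2 reg=2
step 5: T1 CAS ⇒ ok; ctr=3 reg=2
step 6: T2 CAS ⇒ retry; ctr=3 reg=1
step 7: T0 LOAD ⇒ load; ctr=3 reg=3
step 8: T2 LOAD ⇒ load; ctr=3 reg=3
step 9: T0 CAS ⇒ ok; ctr=4 reg=3
step 10: T2 CAS ⇒ retry; ctr=4 reg=3
step 11: T2 LOAD ⇒ load; ctr=4 reg=4
step 12: T0 LOAD ⇒ load; ctr=4 reg=4
step 13: T1 LOAD ⇒ load; ctr=4 reg=4
step 14: T1 CAS ⇒ ok; ctr=5 reg=4
step 15: T2 CAS ⇒ retry; ctr=5 reg=4
step 16: T1 LOAD ⇒ load; ctr=5 reg=5
step 17: T1 CAS ⇒ ok; ctr=6 reg=5
step 18: T0 CAS ⇒ retry; ctr=6 reg=4

T0 = (1, 1)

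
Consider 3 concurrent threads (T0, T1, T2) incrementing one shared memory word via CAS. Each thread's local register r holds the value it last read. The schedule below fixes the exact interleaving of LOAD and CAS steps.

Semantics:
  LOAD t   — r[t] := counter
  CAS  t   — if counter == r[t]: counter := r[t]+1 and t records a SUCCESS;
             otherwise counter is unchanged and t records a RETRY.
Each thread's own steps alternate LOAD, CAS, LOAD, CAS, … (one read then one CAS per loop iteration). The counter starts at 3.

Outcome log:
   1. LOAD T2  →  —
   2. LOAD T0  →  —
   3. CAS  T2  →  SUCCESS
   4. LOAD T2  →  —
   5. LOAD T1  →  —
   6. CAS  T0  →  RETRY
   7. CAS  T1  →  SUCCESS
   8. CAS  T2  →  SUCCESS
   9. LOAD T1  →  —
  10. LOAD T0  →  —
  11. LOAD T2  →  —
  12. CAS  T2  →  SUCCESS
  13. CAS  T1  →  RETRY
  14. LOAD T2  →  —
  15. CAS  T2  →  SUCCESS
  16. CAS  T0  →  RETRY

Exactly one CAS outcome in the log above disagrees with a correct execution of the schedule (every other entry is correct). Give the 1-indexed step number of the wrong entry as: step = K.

step = 8

Re-executing:
1. LOAD T2 → mem=3 r[T2]=3 [LOAD]
2. LOAD T0 → mem=3 r[T0]=3 [LOAD]
3. CAS T2 → mem=4 r[T2]=3 [OK]
4. LOAD T2 → mem=4 r[T2]=4 [LOAD]
5. LOAD T1 → mem=4 r[T1]=4 [LOAD]
6. CAS T0 → mem=4 r[T0]=3 [RETRY]
7. CAS T1 → mem=5 r[T1]=4 [OK]
8. CAS T2 → mem=5 r[T2]=4 [RETRY]
9. LOAD T1 → mem=5 r[T1]=5 [LOAD]
10. LOAD T0 → mem=5 r[T0]=5 [LOAD]
11. LOAD T2 → mem=5 r[T2]=5 [LOAD]
12. CAS T2 → mem=6 r[T2]=5 [OK]
13. CAS T1 → mem=6 r[T1]=5 [RETRY]
14. LOAD T2 → mem=6 r[T2]=6 [LOAD]
15. CAS T2 → mem=7 r[T2]=6 [OK]
16. CAS T0 → mem=7 r[T0]=5 [RETRY]
Flip is step 8.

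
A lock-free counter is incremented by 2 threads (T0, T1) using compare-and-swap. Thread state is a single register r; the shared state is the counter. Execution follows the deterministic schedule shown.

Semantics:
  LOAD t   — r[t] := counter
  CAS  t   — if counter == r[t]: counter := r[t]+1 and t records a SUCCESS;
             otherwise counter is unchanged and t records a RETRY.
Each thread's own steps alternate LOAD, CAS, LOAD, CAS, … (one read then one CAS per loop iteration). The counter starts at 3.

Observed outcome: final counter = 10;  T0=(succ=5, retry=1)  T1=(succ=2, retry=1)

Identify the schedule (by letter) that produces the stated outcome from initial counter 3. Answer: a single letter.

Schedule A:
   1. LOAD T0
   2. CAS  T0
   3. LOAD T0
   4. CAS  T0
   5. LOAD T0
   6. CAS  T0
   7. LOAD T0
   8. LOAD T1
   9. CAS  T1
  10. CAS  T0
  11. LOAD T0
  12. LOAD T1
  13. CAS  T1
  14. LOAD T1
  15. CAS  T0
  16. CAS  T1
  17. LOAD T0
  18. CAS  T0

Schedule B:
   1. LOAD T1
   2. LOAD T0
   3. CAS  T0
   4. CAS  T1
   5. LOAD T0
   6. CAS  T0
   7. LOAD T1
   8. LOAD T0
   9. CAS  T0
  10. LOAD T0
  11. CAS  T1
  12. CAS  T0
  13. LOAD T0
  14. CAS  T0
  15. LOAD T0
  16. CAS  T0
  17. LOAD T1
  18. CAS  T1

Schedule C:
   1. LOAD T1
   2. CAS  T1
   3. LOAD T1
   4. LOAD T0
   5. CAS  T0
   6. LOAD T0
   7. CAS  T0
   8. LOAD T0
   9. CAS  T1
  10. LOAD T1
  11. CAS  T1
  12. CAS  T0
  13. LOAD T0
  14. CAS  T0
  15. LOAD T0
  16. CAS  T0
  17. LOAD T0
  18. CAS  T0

Tracing schedule C:
1. LOAD T1 → mem=3 r[T1]=3 [LOAD]
2. CAS T1 → mem=4 r[T1]=3 [OK]
3. LOAD T1 → mem=4 r[T1]=4 [LOAD]
4. LOAD T0 → mem=4 r[T0]=4 [LOAD]
5. CAS T0 → mem=5 r[T0]=4 [OK]
6. LOAD T0 → mem=5 r[T0]=5 [LOAD]
7. CAS T0 → mem=6 r[T0]=5 [OK]
8. LOAD T0 → mem=6 r[T0]=6 [LOAD]
9. CAS T1 → mem=6 r[T1]=4 [RETRY]
10. LOAD T1 → mem=6 r[T1]=6 [LOAD]
11. CAS T1 → mem=7 r[T1]=6 [OK]
12. CAS T0 → mem=7 r[T0]=6 [RETRY]
13. LOAD T0 → mem=7 r[T0]=7 [LOAD]
14. CAS T0 → mem=8 r[T0]=7 [OK]
15. LOAD T0 → mem=8 r[T0]=8 [LOAD]
16. CAS T0 → mem=9 r[T0]=8 [OK]
17. LOAD T0 → mem=9 r[T0]=9 [LOAD]
18. CAS T0 → mem=10 r[T0]=9 [OK]

C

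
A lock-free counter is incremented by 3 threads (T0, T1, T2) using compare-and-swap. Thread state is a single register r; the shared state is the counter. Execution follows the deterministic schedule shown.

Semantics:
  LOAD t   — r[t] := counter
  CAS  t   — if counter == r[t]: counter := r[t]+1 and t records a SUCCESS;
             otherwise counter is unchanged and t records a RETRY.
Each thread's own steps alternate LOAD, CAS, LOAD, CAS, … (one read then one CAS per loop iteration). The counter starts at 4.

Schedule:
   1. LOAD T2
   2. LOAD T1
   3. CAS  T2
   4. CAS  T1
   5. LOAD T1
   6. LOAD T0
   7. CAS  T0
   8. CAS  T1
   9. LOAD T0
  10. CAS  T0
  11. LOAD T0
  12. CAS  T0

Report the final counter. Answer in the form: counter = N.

counter = 8

step 1: T2 LOAD ⇒ load; ctr=4 reg=4
step 2: T1 LOAD ⇒ load; ctr=4 reg=4
step 3: T2 CAS ⇒ ok; ctr=5 reg=4
step 4: T1 CAS ⇒ retry; ctr=5 reg=4
step 5: T1 LOAD ⇒ load; ctr=5 reg=5
step 6: T0 LOAD ⇒ load; ctr=5 reg=5
step 7: T0 CAS ⇒ ok; ctr=6 reg=5
step 8: T1 CAS ⇒ retry; ctr=6 reg=5
step 9: T0 LOAD ⇒ load; ctr=6 reg=6
step 10: T0 CAS ⇒ ok; ctr=7 reg=6
step 11: T0 LOAD ⇒ load; ctr=7 reg=7
step 12: T0 CAS ⇒ ok; ctr=8 reg=7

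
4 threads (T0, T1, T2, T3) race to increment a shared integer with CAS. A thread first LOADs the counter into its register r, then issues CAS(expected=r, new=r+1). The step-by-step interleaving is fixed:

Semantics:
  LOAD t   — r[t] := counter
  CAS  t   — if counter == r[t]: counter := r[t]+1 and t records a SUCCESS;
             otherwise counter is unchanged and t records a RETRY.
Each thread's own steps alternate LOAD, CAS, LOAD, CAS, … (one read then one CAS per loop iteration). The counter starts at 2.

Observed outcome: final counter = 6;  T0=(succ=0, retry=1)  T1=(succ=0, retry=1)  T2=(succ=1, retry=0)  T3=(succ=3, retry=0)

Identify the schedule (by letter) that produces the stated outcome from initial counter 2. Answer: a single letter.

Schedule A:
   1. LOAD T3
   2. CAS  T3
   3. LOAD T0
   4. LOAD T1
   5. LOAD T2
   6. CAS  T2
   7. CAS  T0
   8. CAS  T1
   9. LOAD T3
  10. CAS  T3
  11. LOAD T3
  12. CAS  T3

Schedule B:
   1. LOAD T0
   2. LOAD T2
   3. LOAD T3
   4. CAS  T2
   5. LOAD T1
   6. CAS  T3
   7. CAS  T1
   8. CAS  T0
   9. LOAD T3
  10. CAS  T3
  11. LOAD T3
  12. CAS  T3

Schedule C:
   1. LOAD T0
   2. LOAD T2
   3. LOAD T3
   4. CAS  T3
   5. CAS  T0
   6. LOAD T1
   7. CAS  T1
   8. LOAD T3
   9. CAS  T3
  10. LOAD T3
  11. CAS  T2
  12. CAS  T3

Tracing schedule A:
1. LOAD T3 → mem=2 r[T3]=2 [LOAD]
2. CAS T3 → mem=3 r[T3]=2 [OK]
3. LOAD T0 → mem=3 r[T0]=3 [LOAD]
4. LOAD T1 → mem=3 r[T1]=3 [LOAD]
5. LOAD T2 → mem=3 r[T2]=3 [LOAD]
6. CAS T2 → mem=4 r[T2]=3 [OK]
7. CAS T0 → mem=4 r[T0]=3 [RETRY]
8. CAS T1 → mem=4 r[T1]=3 [RETRY]
9. LOAD T3 → mem=4 r[T3]=4 [LOAD]
10. CAS T3 → mem=5 r[T3]=4 [OK]
11. LOAD T3 → mem=5 r[T3]=5 [LOAD]
12. CAS T3 → mem=6 r[T3]=5 [OK]

A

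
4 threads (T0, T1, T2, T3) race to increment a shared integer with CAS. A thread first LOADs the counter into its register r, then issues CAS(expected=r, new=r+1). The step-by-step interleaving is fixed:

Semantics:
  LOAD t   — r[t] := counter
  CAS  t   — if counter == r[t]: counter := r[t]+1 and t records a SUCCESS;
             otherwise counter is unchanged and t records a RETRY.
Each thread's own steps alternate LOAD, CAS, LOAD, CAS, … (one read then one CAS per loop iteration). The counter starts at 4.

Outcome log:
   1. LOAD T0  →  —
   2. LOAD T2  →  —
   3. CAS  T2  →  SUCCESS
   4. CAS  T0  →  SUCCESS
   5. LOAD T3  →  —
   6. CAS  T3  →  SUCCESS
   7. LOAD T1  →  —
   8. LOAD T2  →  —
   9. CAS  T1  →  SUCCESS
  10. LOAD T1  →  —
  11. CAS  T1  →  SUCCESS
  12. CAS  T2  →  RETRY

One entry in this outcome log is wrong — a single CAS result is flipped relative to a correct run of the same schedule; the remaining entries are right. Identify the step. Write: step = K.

step = 4

Reference trace:
#1 T0 reads 4
#2 T2 reads 4
#3 T2 CAS(4→5) writes; counter now 5
#4 T0 CAS(4→5) fails; counter now 5
#5 T3 reads 5
#6 T3 CAS(5→6) writes; counter now 6
#7 T1 reads 6
#8 T2 reads 6
#9 T1 CAS(6→7) writes; counter now 7
#10 T1 reads 7
#11 T1 CAS(7→8) writes; counter now 8
#12 T2 CAS(6→7) fails; counter now 8
Flip is step 4.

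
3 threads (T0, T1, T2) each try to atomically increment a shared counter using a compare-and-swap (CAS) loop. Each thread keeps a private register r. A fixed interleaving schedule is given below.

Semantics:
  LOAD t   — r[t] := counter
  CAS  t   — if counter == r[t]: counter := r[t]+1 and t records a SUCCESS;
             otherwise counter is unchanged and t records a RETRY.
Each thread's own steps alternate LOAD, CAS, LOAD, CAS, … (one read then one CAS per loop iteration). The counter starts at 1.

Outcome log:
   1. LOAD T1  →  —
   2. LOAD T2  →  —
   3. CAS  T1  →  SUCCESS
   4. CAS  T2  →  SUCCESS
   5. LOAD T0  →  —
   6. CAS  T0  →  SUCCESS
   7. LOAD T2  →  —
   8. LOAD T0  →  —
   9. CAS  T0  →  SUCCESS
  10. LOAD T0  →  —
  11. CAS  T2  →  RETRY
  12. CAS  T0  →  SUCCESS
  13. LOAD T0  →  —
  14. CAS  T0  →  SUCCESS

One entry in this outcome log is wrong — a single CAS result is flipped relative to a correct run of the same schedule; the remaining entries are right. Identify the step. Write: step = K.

Correct run:
#1 T1 reads 1
#2 T2 reads 1
#3 T1 CAS(1→2) writes; counter now 2
#4 T2 CAS(1→2) fails; counter now 2
#5 T0 reads 2
#6 T0 CAS(2→3) writes; counter now 3
#7 T2 reads 3
#8 T0 reads 3
#9 T0 CAS(3→4) writes; counter now 4
#10 T0 reads 4
#11 T2 CAS(3→4) fails; counter now 4
#12 T0 CAS(4→5) writes; counter now 5
#13 T0 reads 5
#14 T0 CAS(5→6) writes; counter now 6
Mismatch at 4.

step = 4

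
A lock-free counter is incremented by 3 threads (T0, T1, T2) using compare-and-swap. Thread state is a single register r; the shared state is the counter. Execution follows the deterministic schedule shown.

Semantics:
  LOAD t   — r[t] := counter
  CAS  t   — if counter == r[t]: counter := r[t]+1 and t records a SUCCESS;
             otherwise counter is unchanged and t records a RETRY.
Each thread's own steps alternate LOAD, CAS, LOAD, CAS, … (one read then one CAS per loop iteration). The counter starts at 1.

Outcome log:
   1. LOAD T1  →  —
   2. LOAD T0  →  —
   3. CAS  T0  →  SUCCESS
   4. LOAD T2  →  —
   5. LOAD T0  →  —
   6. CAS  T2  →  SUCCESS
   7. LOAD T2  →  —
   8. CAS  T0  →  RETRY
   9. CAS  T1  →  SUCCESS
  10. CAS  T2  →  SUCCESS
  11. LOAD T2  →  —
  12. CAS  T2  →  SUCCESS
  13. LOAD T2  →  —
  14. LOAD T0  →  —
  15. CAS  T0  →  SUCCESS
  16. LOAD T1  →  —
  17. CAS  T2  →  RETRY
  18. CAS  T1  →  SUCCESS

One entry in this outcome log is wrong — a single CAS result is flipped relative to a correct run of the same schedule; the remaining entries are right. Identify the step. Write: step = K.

Re-executing:
#1 T1 reads 1
#2 T0 reads 1
#3 T0 CAS(1→2) writes; counter now 2
#4 T2 reads 2
#5 T0 reads 2
#6 T2 CAS(2→3) writes; counter now 3
#7 T2 reads 3
#8 T0 CAS(2→3) fails; counter now 3
#9 T1 CAS(1→2) fails; counter now 3
#10 T2 CAS(3→4) writes; counter now 4
#11 T2 reads 4
#12 T2 CAS(4→5) writes; counter now 5
#13 T2 reads 5
#14 T0 reads 5
#15 T0 CAS(5→6) writes; counter now 6
#16 T1 reads 6
#17 T2 CAS(5→6) fails; counter now 6
#18 T1 CAS(6→7) writes; counter now 7
Flip is step 9.

step = 9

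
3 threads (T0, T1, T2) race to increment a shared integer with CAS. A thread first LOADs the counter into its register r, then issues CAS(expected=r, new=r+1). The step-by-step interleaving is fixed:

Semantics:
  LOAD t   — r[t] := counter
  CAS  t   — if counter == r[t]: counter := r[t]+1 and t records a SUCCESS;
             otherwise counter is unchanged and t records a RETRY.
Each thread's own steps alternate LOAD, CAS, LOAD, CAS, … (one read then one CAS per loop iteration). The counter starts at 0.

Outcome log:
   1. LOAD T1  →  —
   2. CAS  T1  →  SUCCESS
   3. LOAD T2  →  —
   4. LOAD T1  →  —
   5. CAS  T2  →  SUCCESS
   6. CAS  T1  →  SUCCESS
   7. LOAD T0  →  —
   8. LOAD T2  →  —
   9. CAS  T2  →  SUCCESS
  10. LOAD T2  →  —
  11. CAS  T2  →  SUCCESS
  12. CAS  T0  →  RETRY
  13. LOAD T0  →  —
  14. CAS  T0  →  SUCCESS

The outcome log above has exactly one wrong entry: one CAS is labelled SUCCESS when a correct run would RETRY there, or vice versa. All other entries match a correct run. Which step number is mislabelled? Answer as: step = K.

Correct run:
T1 LOAD — after: cnt=0, r=0 — load
T1 CAS — after: cnt=1, r=0 — ok
T2 LOAD — after: cnt=1, r=1 — load
T1 LOAD — after: cnt=1, r=1 — load
T2 CAS — after: cnt=2, r=1 — ok
T1 CAS — after: cnt=2, r=1 — retry
T0 LOAD — after: cnt=2, r=2 — load
T2 LOAD — after: cnt=2, r=2 — load
T2 CAS — after: cnt=3, r=2 — ok
T2 LOAD — after: cnt=3, r=3 — load
T2 CAS — after: cnt=4, r=3 — ok
T0 CAS — after: cnt=4, r=2 — retry
T0 LOAD — after: cnt=4, r=4 — load
T0 CAS — after: cnt=5, r=4 — ok
Log disagrees first at step 6.

step = 6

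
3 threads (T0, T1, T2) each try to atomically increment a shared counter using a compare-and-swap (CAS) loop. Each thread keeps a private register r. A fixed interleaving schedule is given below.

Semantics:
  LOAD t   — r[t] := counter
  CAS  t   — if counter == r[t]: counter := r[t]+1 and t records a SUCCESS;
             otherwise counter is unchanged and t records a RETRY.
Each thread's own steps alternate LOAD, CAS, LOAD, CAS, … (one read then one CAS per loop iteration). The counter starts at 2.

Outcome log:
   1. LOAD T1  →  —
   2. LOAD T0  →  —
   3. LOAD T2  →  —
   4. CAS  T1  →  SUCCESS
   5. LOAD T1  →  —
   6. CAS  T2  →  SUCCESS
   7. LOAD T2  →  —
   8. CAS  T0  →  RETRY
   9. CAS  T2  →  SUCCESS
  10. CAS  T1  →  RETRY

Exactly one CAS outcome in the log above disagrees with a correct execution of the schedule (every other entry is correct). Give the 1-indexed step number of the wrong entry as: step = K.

Reference trace:
   1) LOAD T1:  M=2  r_T1=2
   2) LOAD T0:  M=2  r_T0=2
   3) LOAD T2:  M=2  r_T2=2
   4) CAS  T1:  M=3  r_T1=2 ✓
   5) LOAD T1:  M=3  r_T1=3
   6) CAS  T2:  M=3  r_T2=2 ✗
   7) LOAD T2:  M=3  r_T2=3
   8) CAS  T0:  M=3  r_T0=2 ✗
   9) CAS  T2:  M=4  r_T2=3 ✓
  10) CAS  T1:  M=4  r_T1=3 ✗
Log disagrees first at step 6.

step = 6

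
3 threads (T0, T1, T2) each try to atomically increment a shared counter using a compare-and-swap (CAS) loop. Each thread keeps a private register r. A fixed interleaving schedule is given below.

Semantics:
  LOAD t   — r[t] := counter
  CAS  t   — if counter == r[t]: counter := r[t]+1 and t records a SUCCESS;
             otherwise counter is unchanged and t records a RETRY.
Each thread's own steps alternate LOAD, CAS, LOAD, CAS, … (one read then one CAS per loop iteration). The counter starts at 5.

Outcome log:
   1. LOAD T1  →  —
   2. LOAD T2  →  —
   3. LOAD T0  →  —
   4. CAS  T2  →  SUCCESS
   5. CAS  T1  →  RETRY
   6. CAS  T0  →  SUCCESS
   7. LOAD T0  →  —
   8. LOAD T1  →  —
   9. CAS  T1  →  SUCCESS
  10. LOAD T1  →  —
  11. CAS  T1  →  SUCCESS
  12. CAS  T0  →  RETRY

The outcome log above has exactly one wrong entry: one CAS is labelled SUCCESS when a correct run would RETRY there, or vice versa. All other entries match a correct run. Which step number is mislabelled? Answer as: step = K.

step = 6

Correct run:
   1) LOAD T1:  M=5  r_T1=5
   2) LOAD T2:  M=5  r_T2=5
   3) LOAD T0:  M=5  r_T0=5
   4) CAS  T2:  M=6  r_T2=5 ✓
   5) CAS  T1:  M=6  r_T1=5 ✗
   6) CAS  T0:  M=6  r_T0=5 ✗
   7) LOAD T0:  M=6  r_T0=6
   8) LOAD T1:  M=6  r_T1=6
   9) CAS  T1:  M=7  r_T1=6 ✓
  10) LOAD T1:  M=7  r_T1=7
  11) CAS  T1:  M=8  r_T1=7 ✓
  12) CAS  T0:  M=8  r_T0=6 ✗
Log disagrees first at step 6.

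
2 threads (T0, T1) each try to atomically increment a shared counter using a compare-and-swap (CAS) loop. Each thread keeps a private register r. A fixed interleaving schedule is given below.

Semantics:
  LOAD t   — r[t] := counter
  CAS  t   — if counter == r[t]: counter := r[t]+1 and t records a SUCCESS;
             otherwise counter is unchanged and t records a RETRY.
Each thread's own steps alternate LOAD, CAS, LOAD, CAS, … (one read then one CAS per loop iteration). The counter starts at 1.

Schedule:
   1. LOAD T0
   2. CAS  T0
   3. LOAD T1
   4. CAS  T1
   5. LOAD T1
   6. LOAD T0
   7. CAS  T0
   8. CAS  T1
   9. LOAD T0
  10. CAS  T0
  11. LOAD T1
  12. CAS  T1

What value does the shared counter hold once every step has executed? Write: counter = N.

counter = 6

#1 T0 reads 1
#2 T0 CAS(1→2) writes; counter now 2
#3 T1 reads 2
#4 T1 CAS(2→3) writes; counter now 3
#5 T1 reads 3
#6 T0 reads 3
#7 T0 CAS(3→4) writes; counter now 4
#8 T1 CAS(3→4) fails; counter now 4
#9 T0 reads 4
#10 T0 CAS(4→5) writes; counter now 5
#11 T1 reads 5
#12 T1 CAS(5→6) writes; counter now 6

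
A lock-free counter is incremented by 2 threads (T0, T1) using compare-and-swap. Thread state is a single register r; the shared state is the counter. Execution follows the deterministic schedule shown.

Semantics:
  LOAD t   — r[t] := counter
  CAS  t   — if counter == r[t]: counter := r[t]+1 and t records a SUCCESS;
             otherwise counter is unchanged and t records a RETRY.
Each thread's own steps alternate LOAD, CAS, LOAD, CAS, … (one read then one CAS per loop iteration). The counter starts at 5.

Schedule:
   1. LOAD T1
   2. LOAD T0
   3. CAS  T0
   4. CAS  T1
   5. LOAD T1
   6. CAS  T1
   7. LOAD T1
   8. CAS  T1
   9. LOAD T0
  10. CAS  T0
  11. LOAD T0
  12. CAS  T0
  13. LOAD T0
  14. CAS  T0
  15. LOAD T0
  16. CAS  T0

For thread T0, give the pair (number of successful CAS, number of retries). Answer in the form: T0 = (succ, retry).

1. LOAD T1 → mem=5 r[T1]=5 [LOAD]
2. LOAD T0 → mem=5 r[T0]=5 [LOAD]
3. CAS T0 → mem=6 r[T0]=5 [OK]
4. CAS T1 → mem=6 r[T1]=5 [RETRY]
5. LOAD T1 → mem=6 r[T1]=6 [LOAD]
6. CAS T1 → mem=7 r[T1]=6 [OK]
7. LOAD T1 → mem=7 r[T1]=7 [LOAD]
8. CAS T1 → mem=8 r[T1]=7 [OK]
9. LOAD T0 → mem=8 r[T0]=8 [LOAD]
10. CAS T0 → mem=9 r[T0]=8 [OK]
11. LOAD T0 → mem=9 r[T0]=9 [LOAD]
12. CAS T0 → mem=10 r[T0]=9 [OK]
13. LOAD T0 → mem=10 r[T0]=10 [LOAD]
14. CAS T0 → mem=11 r[T0]=10 [OK]
15. LOAD T0 → mem=11 r[T0]=11 [LOAD]
16. CAS T0 → mem=12 r[T0]=11 [OK]

T0 = (5, 0)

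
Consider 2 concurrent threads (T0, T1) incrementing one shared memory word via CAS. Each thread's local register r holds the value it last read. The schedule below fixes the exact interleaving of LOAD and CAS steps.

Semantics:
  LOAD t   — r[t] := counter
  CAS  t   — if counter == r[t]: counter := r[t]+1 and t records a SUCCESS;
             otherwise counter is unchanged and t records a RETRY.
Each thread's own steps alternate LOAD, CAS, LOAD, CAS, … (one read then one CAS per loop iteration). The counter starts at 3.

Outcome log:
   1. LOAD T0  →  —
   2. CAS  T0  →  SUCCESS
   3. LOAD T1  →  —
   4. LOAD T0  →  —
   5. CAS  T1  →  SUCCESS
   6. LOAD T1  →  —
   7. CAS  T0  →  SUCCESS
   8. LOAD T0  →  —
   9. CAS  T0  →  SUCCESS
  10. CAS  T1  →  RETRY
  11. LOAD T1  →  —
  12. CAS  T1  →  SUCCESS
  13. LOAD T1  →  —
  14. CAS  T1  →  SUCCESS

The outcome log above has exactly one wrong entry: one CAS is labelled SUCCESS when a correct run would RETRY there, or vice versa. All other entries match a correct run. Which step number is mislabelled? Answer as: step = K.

step = 7

Re-executing:
[1] T0.load  rd  (counter 3, T0.r 3)
[2] T0.cas  hit  (counter 4, T0.r 3)
[3] T1.load  rd  (counter 4, T1.r 4)
[4] T0.load  rd  (counter 4, T0.r 4)
[5] T1.cas  hit  (counter 5, T1.r 4)
[6] T1.load  rd  (counter 5, T1.r 5)
[7] T0.cas  miss  (counter 5, T0.r 4)
[8] T0.load  rd  (counter 5, T0.r 5)
[9] T0.cas  hit  (counter 6, T0.r 5)
[10] T1.cas  miss  (counter 6, T1.r 5)
[11] T1.load  rd  (counter 6, T1.r 6)
[12] T1.cas  hit  (counter 7, T1.r 6)
[13] T1.load  rd  (counter 7, T1.r 7)
[14] T1.cas  hit  (counter 8, T1.r 7)
Flip is step 7.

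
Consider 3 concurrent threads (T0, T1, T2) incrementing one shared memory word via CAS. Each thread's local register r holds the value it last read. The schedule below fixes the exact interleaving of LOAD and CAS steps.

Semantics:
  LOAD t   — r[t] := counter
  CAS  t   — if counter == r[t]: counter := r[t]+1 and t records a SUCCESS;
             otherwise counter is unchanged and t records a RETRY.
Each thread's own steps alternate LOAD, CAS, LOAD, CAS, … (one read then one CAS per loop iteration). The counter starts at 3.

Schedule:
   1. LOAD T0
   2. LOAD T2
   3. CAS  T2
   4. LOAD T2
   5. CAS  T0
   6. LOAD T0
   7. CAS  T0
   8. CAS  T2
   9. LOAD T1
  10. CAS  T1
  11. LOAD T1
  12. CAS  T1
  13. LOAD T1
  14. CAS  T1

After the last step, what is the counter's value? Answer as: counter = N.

counter = 8

T0 LOAD — after: cnt=3, r=3 — load
T2 LOAD — after: cnt=3, r=3 — load
T2 CAS — after: cnt=4, r=3 — ok
T2 LOAD — after: cnt=4, r=4 — load
T0 CAS — after: cnt=4, r=3 — retry
T0 LOAD — after: cnt=4, r=4 — load
T0 CAS — after: cnt=5, r=4 — ok
T2 CAS — after: cnt=5, r=4 — retry
T1 LOAD — after: cnt=5, r=5 — load
T1 CAS — after: cnt=6, r=5 — ok
T1 LOAD — after: cnt=6, r=6 — load
T1 CAS — after: cnt=7, r=6 — ok
T1 LOAD — after: cnt=7, r=7 — load
T1 CAS — after: cnt=8, r=7 — ok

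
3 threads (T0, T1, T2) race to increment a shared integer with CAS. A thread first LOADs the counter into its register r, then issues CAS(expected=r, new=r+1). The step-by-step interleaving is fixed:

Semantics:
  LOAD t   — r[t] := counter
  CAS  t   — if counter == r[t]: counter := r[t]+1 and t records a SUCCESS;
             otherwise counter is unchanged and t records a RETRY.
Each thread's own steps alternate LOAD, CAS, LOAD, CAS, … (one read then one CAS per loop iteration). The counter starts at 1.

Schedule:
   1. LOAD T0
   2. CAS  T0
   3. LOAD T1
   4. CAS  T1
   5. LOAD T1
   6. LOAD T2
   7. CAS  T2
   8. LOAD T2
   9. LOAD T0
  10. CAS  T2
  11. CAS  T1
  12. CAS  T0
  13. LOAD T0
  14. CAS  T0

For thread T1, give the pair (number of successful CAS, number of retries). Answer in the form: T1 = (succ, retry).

1. LOAD T0 → mem=1 r[T0]=1 [LOAD]
2. CAS T0 → mem=2 r[T0]=1 [OK]
3. LOAD T1 → mem=2 r[T1]=2 [LOAD]
4. CAS T1 → mem=3 r[T1]=2 [OK]
5. LOAD T1 → mem=3 r[T1]=3 [LOAD]
6. LOAD T2 → mem=3 r[T2]=3 [LOAD]
7. CAS T2 → mem=4 r[T2]=3 [OK]
8. LOAD T2 → mem=4 r[T2]=4 [LOAD]
9. LOAD T0 → mem=4 r[T0]=4 [LOAD]
10. CAS T2 → mem=5 r[T2]=4 [OK]
11. CAS T1 → mem=5 r[T1]=3 [RETRY]
12. CAS T0 → mem=5 r[T0]=4 [RETRY]
13. LOAD T0 → mem=5 r[T0]=5 [LOAD]
14. CAS T0 → mem=6 r[T0]=5 [OK]

T1 = (1, 1)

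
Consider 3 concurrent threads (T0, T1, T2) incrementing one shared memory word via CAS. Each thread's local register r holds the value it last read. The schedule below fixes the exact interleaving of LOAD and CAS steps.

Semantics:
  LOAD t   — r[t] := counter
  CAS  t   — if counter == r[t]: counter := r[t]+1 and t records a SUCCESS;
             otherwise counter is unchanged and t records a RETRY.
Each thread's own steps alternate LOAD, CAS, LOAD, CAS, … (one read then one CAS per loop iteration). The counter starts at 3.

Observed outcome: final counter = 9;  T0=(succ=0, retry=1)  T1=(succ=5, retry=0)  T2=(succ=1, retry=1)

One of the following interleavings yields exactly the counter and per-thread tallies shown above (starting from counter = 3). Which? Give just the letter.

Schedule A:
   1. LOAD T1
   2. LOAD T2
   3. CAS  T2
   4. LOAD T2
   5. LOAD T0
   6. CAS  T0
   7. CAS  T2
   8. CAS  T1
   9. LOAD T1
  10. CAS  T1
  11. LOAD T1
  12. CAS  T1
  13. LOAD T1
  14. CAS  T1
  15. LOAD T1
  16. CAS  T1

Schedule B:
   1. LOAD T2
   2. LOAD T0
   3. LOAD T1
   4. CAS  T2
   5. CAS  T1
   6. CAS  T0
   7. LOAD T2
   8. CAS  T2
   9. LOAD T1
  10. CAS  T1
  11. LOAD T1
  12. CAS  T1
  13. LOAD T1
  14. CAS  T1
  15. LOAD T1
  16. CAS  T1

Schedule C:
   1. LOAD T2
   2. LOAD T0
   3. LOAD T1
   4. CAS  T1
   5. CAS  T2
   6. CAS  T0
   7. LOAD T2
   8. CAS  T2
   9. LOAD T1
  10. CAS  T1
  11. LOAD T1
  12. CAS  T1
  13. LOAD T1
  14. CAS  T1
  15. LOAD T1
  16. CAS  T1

Simulating candidate C:
1. LOAD T2 → mem=3 r[T2]=3 [LOAD]
2. LOAD T0 → mem=3 r[T0]=3 [LOAD]
3. LOAD T1 → mem=3 r[T1]=3 [LOAD]
4. CAS T1 → mem=4 r[T1]=3 [OK]
5. CAS T2 → mem=4 r[T2]=3 [RETRY]
6. CAS T0 → mem=4 r[T0]=3 [RETRY]
7. LOAD T2 → mem=4 r[T2]=4 [LOAD]
8. CAS T2 → mem=5 r[T2]=4 [OK]
9. LOAD T1 → mem=5 r[T1]=5 [LOAD]
10. CAS T1 → mem=6 r[T1]=5 [OK]
11. LOAD T1 → mem=6 r[T1]=6 [LOAD]
12. CAS T1 → mem=7 r[T1]=6 [OK]
13. LOAD T1 → mem=7 r[T1]=7 [LOAD]
14. CAS T1 → mem=8 r[T1]=7 [OK]
15. LOAD T1 → mem=8 r[T1]=8 [LOAD]
16. CAS T1 → mem=9 r[T1]=8 [OK]

C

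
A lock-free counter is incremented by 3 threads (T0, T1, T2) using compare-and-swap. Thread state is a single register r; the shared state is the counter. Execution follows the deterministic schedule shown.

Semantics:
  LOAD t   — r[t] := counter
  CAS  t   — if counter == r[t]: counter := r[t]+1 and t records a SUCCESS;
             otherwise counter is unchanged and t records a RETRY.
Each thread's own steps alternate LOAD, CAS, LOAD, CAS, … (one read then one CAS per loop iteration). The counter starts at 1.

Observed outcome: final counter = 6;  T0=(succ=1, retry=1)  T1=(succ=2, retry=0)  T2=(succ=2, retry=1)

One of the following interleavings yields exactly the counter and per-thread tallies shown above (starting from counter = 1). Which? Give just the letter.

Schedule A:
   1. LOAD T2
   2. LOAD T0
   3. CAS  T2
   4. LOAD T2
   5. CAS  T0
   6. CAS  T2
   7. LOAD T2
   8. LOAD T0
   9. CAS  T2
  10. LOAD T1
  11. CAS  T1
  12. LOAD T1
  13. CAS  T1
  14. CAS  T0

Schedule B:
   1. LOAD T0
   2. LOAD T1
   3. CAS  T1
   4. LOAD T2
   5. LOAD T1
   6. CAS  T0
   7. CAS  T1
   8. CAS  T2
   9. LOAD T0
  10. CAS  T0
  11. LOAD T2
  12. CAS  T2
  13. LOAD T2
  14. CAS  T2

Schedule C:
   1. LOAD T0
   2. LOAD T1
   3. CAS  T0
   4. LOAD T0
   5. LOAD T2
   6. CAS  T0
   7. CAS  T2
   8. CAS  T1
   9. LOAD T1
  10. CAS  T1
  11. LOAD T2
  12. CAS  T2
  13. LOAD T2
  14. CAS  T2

B

Tracing schedule B:
   1) LOAD T0:  M=1  r_T0=1
   2) LOAD T1:  M=1  r_T1=1
   3) CAS  T1:  M=2  r_T1=1 ✓
   4) LOAD T2:  M=2  r_T2=2
   5) LOAD T1:  M=2  r_T1=2
   6) CAS  T0:  M=2  r_T0=1 ✗
   7) CAS  T1:  M=3  r_T1=2 ✓
   8) CAS  T2:  M=3  r_T2=2 ✗
   9) LOAD T0:  M=3  r_T0=3
  10) CAS  T0:  M=4  r_T0=3 ✓
  11) LOAD T2:  M=4  r_T2=4
  12) CAS  T2:  M=5  r_T2=4 ✓
  13) LOAD T2:  M=5  r_T2=5
  14) CAS  T2:  M=6  r_T2=5 ✓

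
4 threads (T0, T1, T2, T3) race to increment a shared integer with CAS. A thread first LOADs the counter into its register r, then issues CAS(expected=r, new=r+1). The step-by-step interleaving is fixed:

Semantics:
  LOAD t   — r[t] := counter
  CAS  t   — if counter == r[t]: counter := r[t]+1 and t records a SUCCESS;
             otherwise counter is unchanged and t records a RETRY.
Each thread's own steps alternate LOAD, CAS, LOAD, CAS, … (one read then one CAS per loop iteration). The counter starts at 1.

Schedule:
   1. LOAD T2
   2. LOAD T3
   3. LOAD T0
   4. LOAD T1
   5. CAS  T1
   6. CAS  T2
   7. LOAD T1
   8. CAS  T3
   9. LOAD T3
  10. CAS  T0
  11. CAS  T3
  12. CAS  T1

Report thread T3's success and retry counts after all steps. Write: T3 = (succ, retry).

[1] T2.load  rd  (counter 1, T2.r 1)
[2] T3.load  rd  (counter 1, T3.r 1)
[3] T0.load  rd  (counter 1, T0.r 1)
[4] T1.load  rd  (counter 1, T1.r 1)
[5] T1.cas  hit  (counter 2, T1.r 1)
[6] T2.cas  miss  (counter 2, T2.r 1)
[7] T1.load  rd  (counter 2, T1.r 2)
[8] T3.cas  miss  (counter 2, T3.r 1)
[9] T3.load  rd  (counter 2, T3.r 2)
[10] T0.cas  miss  (counter 2, T0.r 1)
[11] T3.cas  hit  (counter 3, T3.r 2)
[12] T1.cas  miss  (counter 3, T1.r 2)

T3 = (1, 1)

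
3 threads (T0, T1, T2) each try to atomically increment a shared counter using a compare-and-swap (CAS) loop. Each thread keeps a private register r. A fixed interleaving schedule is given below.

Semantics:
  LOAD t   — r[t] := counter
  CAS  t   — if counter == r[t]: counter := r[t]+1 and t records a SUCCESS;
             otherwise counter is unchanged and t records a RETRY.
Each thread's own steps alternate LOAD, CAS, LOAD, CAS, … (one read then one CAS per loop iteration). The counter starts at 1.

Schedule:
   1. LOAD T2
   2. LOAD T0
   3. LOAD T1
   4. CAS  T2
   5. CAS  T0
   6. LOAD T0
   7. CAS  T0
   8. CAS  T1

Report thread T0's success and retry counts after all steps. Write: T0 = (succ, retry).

step 1: T2 LOAD ⇒ load; ctr=1 reg=1
step 2: T0 LOAD ⇒ load; ctr=1 reg=1
step 3: T1 LOAD ⇒ load; ctr=1 reg=1
step 4: T2 CAS ⇒ ok; ctr=2 reg=1
step 5: T0 CAS ⇒ retry; ctr=2 reg=1
step 6: T0 LOAD ⇒ load; ctr=2 reg=2
step 7: T0 CAS ⇒ ok; ctr=3 reg=2
step 8: T1 CAS ⇒ retry; ctr=3 reg=1

T0 = (1, 1)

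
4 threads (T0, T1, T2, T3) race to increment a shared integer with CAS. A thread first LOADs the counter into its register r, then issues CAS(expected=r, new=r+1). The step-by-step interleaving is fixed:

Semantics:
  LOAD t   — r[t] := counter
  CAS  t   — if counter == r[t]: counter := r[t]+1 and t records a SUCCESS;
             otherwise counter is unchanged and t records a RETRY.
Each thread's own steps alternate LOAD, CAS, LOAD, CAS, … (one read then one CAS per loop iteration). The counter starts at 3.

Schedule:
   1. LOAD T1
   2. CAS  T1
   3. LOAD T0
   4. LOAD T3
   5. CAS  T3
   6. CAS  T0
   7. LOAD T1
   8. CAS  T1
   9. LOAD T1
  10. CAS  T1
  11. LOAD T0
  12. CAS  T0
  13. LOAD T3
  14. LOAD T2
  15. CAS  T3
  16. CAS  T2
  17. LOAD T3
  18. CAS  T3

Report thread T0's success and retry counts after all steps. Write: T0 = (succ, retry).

T0 = (1, 1)

[1] T1.load  rd  (counter 3, T1.r 3)
[2] T1.cas  hit  (counter 4, T1.r 3)
[3] T0.load  rd  (counter 4, T0.r 4)
[4] T3.load  rd  (counter 4, T3.r 4)
[5] T3.cas  hit  (counter 5, T3.r 4)
[6] T0.cas  miss  (counter 5, T0.r 4)
[7] T1.load  rd  (counter 5, T1.r 5)
[8] T1.cas  hit  (counter 6, T1.r 5)
[9] T1.load  rd  (counter 6, T1.r 6)
[10] T1.cas  hit  (counter 7, T1.r 6)
[11] T0.load  rd  (counter 7, T0.r 7)
[12] T0.cas  hit  (counter 8, T0.r 7)
[13] T3.load  rd  (counter 8, T3.r 8)
[14] T2.load  rd  (counter 8, T2.r 8)
[15] T3.cas  hit  (counter 9, T3.r 8)
[16] T2.cas  miss  (counter 9, T2.r 8)
[17] T3.load  rd  (counter 9, T3.r 9)
[18] T3.cas  hit  (counter 10, T3.r 9)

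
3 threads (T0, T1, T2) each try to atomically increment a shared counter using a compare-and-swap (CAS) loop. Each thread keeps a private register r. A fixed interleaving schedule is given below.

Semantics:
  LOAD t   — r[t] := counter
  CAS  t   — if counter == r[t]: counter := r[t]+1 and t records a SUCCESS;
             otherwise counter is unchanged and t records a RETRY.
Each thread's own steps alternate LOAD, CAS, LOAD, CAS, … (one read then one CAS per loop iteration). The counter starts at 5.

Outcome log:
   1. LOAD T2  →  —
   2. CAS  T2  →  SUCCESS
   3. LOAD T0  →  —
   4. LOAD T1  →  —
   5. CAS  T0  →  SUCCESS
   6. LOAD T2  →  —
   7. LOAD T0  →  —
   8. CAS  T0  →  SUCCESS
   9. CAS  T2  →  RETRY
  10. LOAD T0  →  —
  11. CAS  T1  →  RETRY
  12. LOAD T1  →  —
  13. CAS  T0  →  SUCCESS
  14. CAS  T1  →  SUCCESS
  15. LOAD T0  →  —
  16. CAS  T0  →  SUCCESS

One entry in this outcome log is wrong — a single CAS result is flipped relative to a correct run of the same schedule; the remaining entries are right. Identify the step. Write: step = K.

step = 14

Correct run:
T2 LOAD — after: cnt=5, r=5 — load
T2 CAS — after: cnt=6, r=5 — ok
T0 LOAD — after: cnt=6, r=6 — load
T1 LOAD — after: cnt=6, r=6 — load
T0 CAS — after: cnt=7, r=6 — ok
T2 LOAD — after: cnt=7, r=7 — load
T0 LOAD — after: cnt=7, r=7 — load
T0 CAS — after: cnt=8, r=7 — ok
T2 CAS — after: cnt=8, r=7 — retry
T0 LOAD — after: cnt=8, r=8 — load
T1 CAS — after: cnt=8, r=6 — retry
T1 LOAD — after: cnt=8, r=8 — load
T0 CAS — after: cnt=9, r=8 — ok
T1 CAS — after: cnt=9, r=8 — retry
T0 LOAD — after: cnt=9, r=9 — load
T0 CAS — after: cnt=10, r=9 — ok
Flip is step 14.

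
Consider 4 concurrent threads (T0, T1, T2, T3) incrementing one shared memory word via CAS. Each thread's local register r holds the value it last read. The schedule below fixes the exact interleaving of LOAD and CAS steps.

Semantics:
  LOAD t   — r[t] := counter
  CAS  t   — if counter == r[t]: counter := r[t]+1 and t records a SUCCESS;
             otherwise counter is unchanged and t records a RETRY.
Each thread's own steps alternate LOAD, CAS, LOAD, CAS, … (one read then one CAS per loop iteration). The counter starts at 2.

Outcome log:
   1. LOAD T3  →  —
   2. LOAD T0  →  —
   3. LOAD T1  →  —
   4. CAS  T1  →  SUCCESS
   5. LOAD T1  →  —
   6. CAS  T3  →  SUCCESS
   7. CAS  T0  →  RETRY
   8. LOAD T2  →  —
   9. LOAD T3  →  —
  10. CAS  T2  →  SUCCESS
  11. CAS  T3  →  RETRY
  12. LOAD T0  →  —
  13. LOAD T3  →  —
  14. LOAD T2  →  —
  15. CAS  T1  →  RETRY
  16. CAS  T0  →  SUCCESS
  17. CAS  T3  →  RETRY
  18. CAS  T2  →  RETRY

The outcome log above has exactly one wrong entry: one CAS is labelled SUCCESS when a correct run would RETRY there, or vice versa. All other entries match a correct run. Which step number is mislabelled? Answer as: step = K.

Re-executing:
1. LOAD T3 → mem=2 r[T3]=2 [LOAD]
2. LOAD T0 → mem=2 r[T0]=2 [LOAD]
3. LOAD T1 → mem=2 r[T1]=2 [LOAD]
4. CAS T1 → mem=3 r[T1]=2 [OK]
5. LOAD T1 → mem=3 r[T1]=3 [LOAD]
6. CAS T3 → mem=3 r[T3]=2 [RETRY]
7. CAS T0 → mem=3 r[T0]=2 [RETRY]
8. LOAD T2 → mem=3 r[T2]=3 [LOAD]
9. LOAD T3 → mem=3 r[T3]=3 [LOAD]
10. CAS T2 → mem=4 r[T2]=3 [OK]
11. CAS T3 → mem=4 r[T3]=3 [RETRY]
12. LOAD T0 → mem=4 r[T0]=4 [LOAD]
13. LOAD T3 → mem=4 r[T3]=4 [LOAD]
14. LOAD T2 → mem=4 r[T2]=4 [LOAD]
15. CAS T1 → mem=4 r[T1]=3 [RETRY]
16. CAS T0 → mem=5 r[T0]=4 [OK]
17. CAS T3 → mem=5 r[T3]=4 [RETRY]
18. CAS T2 → mem=5 r[T2]=4 [RETRY]
Log disagrees first at step 6.

step = 6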